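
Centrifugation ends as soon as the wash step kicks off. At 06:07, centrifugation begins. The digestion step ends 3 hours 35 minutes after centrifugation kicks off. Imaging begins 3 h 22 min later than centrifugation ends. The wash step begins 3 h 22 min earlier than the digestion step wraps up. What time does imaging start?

09:42

The digestion step ends at 06:07 + 215 min = 09:42.
The wash step starts at 09:42 − 202 min = 06:20.
So centrifugation ends at 06:20.
Imaging starts at 06:20 + 202 min = 09:42.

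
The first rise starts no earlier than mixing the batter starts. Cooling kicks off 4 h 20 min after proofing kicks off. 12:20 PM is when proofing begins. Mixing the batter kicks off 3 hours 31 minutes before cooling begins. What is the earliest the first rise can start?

1:09 PM

Cooling starts at 12:20 PM + 260 min = 4:40 PM.
Mixing the batter starts at 4:40 PM − 211 min = 1:09 PM.
The first rise is bounded by mixing the batter, so the earliest it can start is 1:09 PM.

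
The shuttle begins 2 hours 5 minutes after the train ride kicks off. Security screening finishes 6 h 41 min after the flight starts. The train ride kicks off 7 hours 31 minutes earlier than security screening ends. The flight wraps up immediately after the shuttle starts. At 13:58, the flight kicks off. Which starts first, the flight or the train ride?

the train ride

Security screening ends at 13:58 + 401 min = 20:39.
The train ride starts at 20:39 − 451 min = 13:08.
The flight starts at 13:58 and the train ride starts at 13:08, so the train ride is first.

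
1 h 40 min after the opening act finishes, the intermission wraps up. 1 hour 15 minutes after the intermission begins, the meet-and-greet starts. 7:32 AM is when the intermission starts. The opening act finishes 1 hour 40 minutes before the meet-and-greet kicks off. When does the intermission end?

The meet-and-greet starts at 7:32 AM + 75 min = 8:47 AM.
The opening act ends at 8:47 AM − 100 min = 7:07 AM.
The intermission ends at 7:07 AM + 100 min = 8:47 AM.

8:47 AM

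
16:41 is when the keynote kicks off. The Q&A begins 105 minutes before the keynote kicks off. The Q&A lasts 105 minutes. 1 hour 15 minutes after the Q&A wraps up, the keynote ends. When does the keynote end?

17:56

The Q&A starts at 16:41 − 105 min = 14:56.
The Q&A ends at 14:56 + 105 min = 16:41.
The keynote ends at 16:41 + 75 min = 17:56.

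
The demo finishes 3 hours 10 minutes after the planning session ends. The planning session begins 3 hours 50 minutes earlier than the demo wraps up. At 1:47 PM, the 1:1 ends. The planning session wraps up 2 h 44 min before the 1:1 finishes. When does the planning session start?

The planning session ends at 1:47 PM − 164 min = 11:03 AM.
The demo ends at 11:03 AM + 190 min = 2:13 PM.
The planning session starts at 2:13 PM − 230 min = 10:23 AM.

10:23 AM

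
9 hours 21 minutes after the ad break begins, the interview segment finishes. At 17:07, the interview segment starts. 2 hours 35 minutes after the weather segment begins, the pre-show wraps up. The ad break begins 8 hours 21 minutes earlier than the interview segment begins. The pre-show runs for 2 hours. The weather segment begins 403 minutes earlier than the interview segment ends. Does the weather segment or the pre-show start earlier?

The ad break starts at 17:07 − 501 min = 08:46.
The interview segment ends at 08:46 + 561 min = 18:07.
The weather segment starts at 18:07 − 403 min = 11:24.
The pre-show ends at 11:24 + 155 min = 13:59.
The pre-show starts at 13:59 − 120 min = 11:59.
The weather segment starts at 11:24 and the pre-show starts at 11:59, so the weather segment is first.

the weather segment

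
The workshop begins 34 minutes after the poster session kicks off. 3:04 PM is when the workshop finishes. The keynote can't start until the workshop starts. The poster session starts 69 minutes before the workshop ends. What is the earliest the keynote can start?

2:29 PM

The poster session starts at 3:04 PM − 69 min = 1:55 PM.
The workshop starts at 1:55 PM + 34 min = 2:29 PM.
The keynote is bounded by the workshop, so the earliest it can start is 2:29 PM.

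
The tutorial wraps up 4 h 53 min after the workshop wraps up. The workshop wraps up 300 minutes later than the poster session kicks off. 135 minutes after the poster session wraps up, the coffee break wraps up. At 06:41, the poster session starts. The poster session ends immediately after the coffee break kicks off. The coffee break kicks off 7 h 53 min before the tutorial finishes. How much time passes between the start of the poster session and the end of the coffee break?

The workshop ends at 06:41 + 300 min = 11:41.
The tutorial ends at 11:41 + 293 min = 16:34.
The coffee break starts at 16:34 − 473 min = 08:41.
So the poster session ends at 08:41.
The coffee break ends at 08:41 + 135 min = 10:56.
From 06:41 to 10:56 is 4 h 15 min.

4 h 15 min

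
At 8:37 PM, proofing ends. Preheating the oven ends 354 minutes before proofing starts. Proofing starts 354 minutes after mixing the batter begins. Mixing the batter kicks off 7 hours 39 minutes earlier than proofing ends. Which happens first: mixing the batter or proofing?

Mixing the batter starts at 8:37 PM − 459 min = 12:58 PM.
Proofing starts at 12:58 PM + 354 min = 6:52 PM.
Mixing the batter starts at 12:58 PM and proofing starts at 6:52 PM, so mixing the batter is first.

mixing the batter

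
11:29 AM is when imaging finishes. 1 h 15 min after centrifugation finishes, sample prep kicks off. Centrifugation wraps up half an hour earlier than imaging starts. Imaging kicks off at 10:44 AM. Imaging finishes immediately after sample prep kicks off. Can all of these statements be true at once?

Yes

Centrifugation ends at 10:44 AM − 30 min = 10:14 AM.
Sample prep starts at 10:14 AM + 75 min = 11:29 AM.
So imaging ends at 11:29 AM.
That matches the stated 11:29 AM, so the schedule is consistent.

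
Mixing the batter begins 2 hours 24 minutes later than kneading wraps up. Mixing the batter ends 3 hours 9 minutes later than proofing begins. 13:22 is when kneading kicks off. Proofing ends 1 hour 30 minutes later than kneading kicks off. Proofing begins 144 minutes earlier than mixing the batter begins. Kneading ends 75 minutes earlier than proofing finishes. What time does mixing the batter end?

16:46

Proofing ends at 13:22 + 90 min = 14:52.
Kneading ends at 14:52 − 75 min = 13:37.
Mixing the batter starts at 13:37 + 144 min = 16:01.
Proofing starts at 16:01 − 144 min = 13:37.
Mixing the batter ends at 13:37 + 189 min = 16:46.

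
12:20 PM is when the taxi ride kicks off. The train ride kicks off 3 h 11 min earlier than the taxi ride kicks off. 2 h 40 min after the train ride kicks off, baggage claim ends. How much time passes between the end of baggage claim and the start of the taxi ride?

31 minutes

The train ride starts at 12:20 PM − 191 min = 9:09 AM.
Baggage claim ends at 9:09 AM + 160 min = 11:49 AM.
From 11:49 AM to 12:20 PM is 31 minutes.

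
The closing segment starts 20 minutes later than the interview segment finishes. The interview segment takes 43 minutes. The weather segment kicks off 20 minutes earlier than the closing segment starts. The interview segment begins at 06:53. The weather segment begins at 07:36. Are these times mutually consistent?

The interview segment ends at 06:53 + 43 min = 07:36.
The closing segment starts at 07:36 + 20 min = 07:56.
The weather segment starts at 07:56 − 20 min = 07:36.
That matches the stated 07:36, so the schedule is consistent.

Yes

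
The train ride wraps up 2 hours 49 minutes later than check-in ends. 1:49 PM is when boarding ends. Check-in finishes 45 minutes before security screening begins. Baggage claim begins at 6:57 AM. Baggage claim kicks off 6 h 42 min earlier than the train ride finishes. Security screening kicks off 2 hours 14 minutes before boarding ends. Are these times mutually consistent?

Security screening starts at 1:49 PM − 134 min = 11:35 AM.
Check-in ends at 11:35 AM − 45 min = 10:50 AM.
The train ride ends at 10:50 AM + 169 min = 1:39 PM.
Baggage claim starts at 1:39 PM − 402 min = 6:57 AM.
That matches the stated 6:57 AM, so the schedule is consistent.

Yes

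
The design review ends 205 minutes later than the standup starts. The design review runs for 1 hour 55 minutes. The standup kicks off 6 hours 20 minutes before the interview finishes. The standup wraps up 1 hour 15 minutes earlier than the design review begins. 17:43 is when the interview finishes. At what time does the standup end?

11:38

The standup starts at 17:43 − 380 min = 11:23.
The design review ends at 11:23 + 205 min = 14:48.
The design review starts at 14:48 − 115 min = 12:53.
The standup ends at 12:53 − 75 min = 11:38.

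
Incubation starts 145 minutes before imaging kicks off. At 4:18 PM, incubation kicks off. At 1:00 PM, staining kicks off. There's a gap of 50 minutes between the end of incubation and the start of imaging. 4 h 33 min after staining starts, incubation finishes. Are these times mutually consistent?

No

Incubation ends at 1:00 PM + 273 min = 5:33 PM.
Imaging starts at 5:33 PM + 50 min = 6:23 PM.
Incubation starts at 6:23 PM − 145 min = 3:58 PM.
But incubation is also said to start at 4:18 PM — a 20-minute conflict.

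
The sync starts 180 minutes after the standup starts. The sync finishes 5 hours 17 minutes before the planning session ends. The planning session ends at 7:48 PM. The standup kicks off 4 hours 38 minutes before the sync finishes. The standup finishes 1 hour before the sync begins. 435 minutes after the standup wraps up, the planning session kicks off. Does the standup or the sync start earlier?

the standup

The sync ends at 7:48 PM − 317 min = 2:31 PM.
The standup starts at 2:31 PM − 278 min = 9:53 AM.
The sync starts at 9:53 AM + 180 min = 12:53 PM.
The standup starts at 9:53 AM and the sync starts at 12:53 PM, so the standup is first.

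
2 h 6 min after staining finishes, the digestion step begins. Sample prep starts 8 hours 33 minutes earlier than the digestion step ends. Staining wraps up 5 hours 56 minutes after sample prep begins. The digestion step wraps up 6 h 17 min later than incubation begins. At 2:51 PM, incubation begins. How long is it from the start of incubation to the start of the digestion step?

5 h 46 min

The digestion step ends at 2:51 PM + 377 min = 9:08 PM.
Sample prep starts at 9:08 PM − 513 min = 12:35 PM.
Staining ends at 12:35 PM + 356 min = 6:31 PM.
The digestion step starts at 6:31 PM + 126 min = 8:37 PM.
From 2:51 PM to 8:37 PM is 5 h 46 min.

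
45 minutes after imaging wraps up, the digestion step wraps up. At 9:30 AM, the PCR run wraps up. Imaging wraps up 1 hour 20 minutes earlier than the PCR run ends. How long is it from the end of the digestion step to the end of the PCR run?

35 minutes

Imaging ends at 9:30 AM − 80 min = 8:10 AM.
The digestion step ends at 8:10 AM + 45 min = 8:55 AM.
From 8:55 AM to 9:30 AM is 35 minutes.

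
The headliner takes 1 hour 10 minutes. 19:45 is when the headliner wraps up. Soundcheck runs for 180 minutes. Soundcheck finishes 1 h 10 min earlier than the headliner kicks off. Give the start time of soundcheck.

14:25

The headliner starts at 19:45 − 70 min = 18:35.
Soundcheck ends at 18:35 − 70 min = 17:25.
Soundcheck starts at 17:25 − 180 min = 14:25.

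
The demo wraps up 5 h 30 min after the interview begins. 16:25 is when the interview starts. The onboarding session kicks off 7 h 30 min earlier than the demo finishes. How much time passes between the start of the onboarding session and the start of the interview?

two hours

The demo ends at 16:25 + 330 min = 21:55.
The onboarding session starts at 21:55 − 450 min = 14:25.
From 14:25 to 16:25 is two hours.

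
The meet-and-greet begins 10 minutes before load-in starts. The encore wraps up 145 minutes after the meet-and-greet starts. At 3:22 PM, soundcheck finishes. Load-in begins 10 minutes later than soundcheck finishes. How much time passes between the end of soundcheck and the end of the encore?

2 h 25 min

Load-in starts at 3:22 PM + 10 min = 3:32 PM.
The meet-and-greet starts at 3:32 PM − 10 min = 3:22 PM.
The encore ends at 3:22 PM + 145 min = 5:47 PM.
From 3:22 PM to 5:47 PM is 2 h 25 min.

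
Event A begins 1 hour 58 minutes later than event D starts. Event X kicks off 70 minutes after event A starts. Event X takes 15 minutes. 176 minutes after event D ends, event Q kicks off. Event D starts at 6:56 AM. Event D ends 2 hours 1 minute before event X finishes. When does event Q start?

11:14 AM

Event A starts at 6:56 AM + 118 min = 8:54 AM.
Event X starts at 8:54 AM + 70 min = 10:04 AM.
Event X ends at 10:04 AM + 15 min = 10:19 AM.
Event D ends at 10:19 AM − 121 min = 8:18 AM.
Event Q starts at 8:18 AM + 176 min = 11:14 AM.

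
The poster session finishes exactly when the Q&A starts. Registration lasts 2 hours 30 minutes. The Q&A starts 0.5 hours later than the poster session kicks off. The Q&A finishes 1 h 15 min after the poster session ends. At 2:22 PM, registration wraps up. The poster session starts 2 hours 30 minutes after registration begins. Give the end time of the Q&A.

4:07 PM

Registration starts at 2:22 PM − 150 min = 11:52 AM.
The poster session starts at 11:52 AM + 150 min = 2:22 PM.
The Q&A starts at 2:22 PM + 30 min = 2:52 PM.
So the poster session ends at 2:52 PM.
The Q&A ends at 2:52 PM + 75 min = 4:07 PM.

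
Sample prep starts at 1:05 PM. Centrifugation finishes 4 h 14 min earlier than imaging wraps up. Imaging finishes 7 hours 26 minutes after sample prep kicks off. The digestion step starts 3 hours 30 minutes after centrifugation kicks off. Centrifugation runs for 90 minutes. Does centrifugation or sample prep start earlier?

Imaging ends at 1:05 PM + 446 min = 8:31 PM.
Centrifugation ends at 8:31 PM − 254 min = 4:17 PM.
Centrifugation starts at 4:17 PM − 90 min = 2:47 PM.
Centrifugation starts at 2:47 PM and sample prep starts at 1:05 PM, so sample prep is first.

sample prep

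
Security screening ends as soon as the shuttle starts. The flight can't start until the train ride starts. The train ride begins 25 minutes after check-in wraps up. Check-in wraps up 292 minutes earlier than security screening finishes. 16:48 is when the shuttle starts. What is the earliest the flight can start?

Security screening ends at 16:48.
Check-in ends at 16:48 − 292 min = 11:56.
The train ride starts at 11:56 + 25 min = 12:21.
The flight is bounded by the train ride, so the earliest it can start is 12:21.

12:21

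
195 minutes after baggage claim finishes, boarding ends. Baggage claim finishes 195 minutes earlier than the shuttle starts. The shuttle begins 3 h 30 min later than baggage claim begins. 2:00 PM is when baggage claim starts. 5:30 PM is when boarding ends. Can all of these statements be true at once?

The shuttle starts at 2:00 PM + 210 min = 5:30 PM.
Baggage claim ends at 5:30 PM − 195 min = 2:15 PM.
Boarding ends at 2:15 PM + 195 min = 5:30 PM.
That matches the stated 5:30 PM, so the schedule is consistent.

Yes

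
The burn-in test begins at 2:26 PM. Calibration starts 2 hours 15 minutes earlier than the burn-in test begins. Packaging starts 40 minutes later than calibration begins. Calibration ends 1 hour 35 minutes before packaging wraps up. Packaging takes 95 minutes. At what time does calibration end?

Calibration starts at 2:26 PM − 135 min = 12:11 PM.
Packaging starts at 12:11 PM + 40 min = 12:51 PM.
Packaging ends at 12:51 PM + 95 min = 2:26 PM.
Calibration ends at 2:26 PM − 95 min = 12:51 PM.

12:51 PM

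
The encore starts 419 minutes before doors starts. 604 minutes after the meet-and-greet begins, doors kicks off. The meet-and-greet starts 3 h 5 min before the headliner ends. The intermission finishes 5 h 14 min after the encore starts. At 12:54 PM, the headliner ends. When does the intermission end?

The meet-and-greet starts at 12:54 PM − 185 min = 9:49 AM.
Doors starts at 9:49 AM + 604 min = 7:53 PM.
The encore starts at 7:53 PM − 419 min = 12:54 PM.
The intermission ends at 12:54 PM + 314 min = 6:08 PM.

6:08 PM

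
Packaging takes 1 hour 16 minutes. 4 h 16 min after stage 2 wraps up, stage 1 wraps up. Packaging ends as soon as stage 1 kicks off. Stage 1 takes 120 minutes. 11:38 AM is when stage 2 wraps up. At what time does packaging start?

12:38 PM

Stage 1 ends at 11:38 AM + 256 min = 3:54 PM.
Stage 1 starts at 3:54 PM − 120 min = 1:54 PM.
So packaging ends at 1:54 PM.
Packaging starts at 1:54 PM − 76 min = 12:38 PM.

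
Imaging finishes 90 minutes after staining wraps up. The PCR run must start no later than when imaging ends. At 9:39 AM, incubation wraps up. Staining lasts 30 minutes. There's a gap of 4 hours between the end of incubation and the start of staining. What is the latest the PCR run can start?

3:39 PM

Staining starts at 9:39 AM + 240 min = 1:39 PM.
Staining ends at 1:39 PM + 30 min = 2:09 PM.
Imaging ends at 2:09 PM + 90 min = 3:39 PM.
The PCR run is bounded by imaging, so the latest it can start is 3:39 PM.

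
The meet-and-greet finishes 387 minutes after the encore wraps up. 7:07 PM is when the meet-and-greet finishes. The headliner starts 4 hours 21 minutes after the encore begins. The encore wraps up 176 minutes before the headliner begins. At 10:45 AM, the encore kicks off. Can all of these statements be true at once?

The headliner starts at 10:45 AM + 261 min = 3:06 PM.
The encore ends at 3:06 PM − 176 min = 12:10 PM.
The meet-and-greet ends at 12:10 PM + 387 min = 6:37 PM.
But the meet-and-greet is also said to end at 7:07 PM — a 30-minute conflict.

No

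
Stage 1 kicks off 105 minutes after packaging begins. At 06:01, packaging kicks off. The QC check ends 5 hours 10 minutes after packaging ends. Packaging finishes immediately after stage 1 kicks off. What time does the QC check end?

Stage 1 starts at 06:01 + 105 min = 07:46.
So packaging ends at 07:46.
The QC check ends at 07:46 + 310 min = 12:56.

12:56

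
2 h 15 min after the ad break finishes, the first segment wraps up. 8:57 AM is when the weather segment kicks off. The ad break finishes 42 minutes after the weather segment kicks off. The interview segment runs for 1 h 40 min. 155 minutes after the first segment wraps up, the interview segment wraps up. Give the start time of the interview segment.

The ad break ends at 8:57 AM + 42 min = 9:39 AM.
The first segment ends at 9:39 AM + 135 min = 11:54 AM.
The interview segment ends at 11:54 AM + 155 min = 2:29 PM.
The interview segment starts at 2:29 PM − 100 min = 12:49 PM.

12:49 PM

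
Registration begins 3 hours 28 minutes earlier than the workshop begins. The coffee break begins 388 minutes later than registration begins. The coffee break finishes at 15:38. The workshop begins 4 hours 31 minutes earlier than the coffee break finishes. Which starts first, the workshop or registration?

The workshop starts at 15:38 − 271 min = 11:07.
Registration starts at 11:07 − 208 min = 07:39.
The workshop starts at 11:07 and registration starts at 07:39, so registration is first.

registration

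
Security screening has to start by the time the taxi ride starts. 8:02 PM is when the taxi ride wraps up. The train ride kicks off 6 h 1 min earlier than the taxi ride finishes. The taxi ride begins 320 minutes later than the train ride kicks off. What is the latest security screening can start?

7:21 PM

The train ride starts at 8:02 PM − 361 min = 2:01 PM.
The taxi ride starts at 2:01 PM + 320 min = 7:21 PM.
Security screening is bounded by the taxi ride, so the latest it can start is 7:21 PM.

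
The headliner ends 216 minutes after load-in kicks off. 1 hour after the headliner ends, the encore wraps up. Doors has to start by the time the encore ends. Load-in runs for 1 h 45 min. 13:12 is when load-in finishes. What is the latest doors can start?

Load-in starts at 13:12 − 105 min = 11:27.
The headliner ends at 11:27 + 216 min = 15:03.
The encore ends at 15:03 + 60 min = 16:03.
Doors is bounded by the encore, so the latest it can start is 16:03.

16:03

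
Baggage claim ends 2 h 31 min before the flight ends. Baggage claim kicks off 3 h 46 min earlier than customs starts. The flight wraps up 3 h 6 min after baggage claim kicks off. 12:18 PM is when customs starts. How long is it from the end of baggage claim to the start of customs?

Baggage claim starts at 12:18 PM − 226 min = 8:32 AM.
The flight ends at 8:32 AM + 186 min = 11:38 AM.
Baggage claim ends at 11:38 AM − 151 min = 9:07 AM.
From 9:07 AM to 12:18 PM is 3 h 11 min.

3 h 11 min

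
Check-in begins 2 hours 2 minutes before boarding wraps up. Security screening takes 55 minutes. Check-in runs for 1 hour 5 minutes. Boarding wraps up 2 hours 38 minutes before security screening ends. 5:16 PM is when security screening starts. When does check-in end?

2:36 PM

Security screening ends at 5:16 PM + 55 min = 6:11 PM.
Boarding ends at 6:11 PM − 158 min = 3:33 PM.
Check-in starts at 3:33 PM − 122 min = 1:31 PM.
Check-in ends at 1:31 PM + 65 min = 2:36 PM.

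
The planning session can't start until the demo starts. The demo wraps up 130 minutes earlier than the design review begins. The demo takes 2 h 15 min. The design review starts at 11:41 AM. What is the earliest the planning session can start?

7:16 AM

The demo ends at 11:41 AM − 130 min = 9:31 AM.
The demo starts at 9:31 AM − 135 min = 7:16 AM.
The planning session is bounded by the demo, so the earliest it can start is 7:16 AM.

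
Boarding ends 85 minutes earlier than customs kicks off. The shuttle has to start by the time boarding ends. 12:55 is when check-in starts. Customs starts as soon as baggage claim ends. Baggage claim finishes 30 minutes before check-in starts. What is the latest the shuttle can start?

Baggage claim ends at 12:55 − 30 min = 12:25.
So customs starts at 12:25.
Boarding ends at 12:25 − 85 min = 11:00.
The shuttle is bounded by boarding, so the latest it can start is 11:00.

11:00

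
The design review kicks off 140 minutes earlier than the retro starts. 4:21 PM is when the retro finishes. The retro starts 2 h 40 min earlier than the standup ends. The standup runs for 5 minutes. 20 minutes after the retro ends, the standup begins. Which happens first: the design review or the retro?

the design review

The standup starts at 4:21 PM + 20 min = 4:41 PM.
The standup ends at 4:41 PM + 5 min = 4:46 PM.
The retro starts at 4:46 PM − 160 min = 2:06 PM.
The design review starts at 2:06 PM − 140 min = 11:46 AM.
The design review starts at 11:46 AM and the retro starts at 2:06 PM, so the design review is first.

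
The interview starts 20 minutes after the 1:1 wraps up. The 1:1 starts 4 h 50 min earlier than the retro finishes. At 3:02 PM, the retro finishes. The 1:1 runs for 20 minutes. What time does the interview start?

10:52 AM

The 1:1 starts at 3:02 PM − 290 min = 10:12 AM.
The 1:1 ends at 10:12 AM + 20 min = 10:32 AM.
The interview starts at 10:32 AM + 20 min = 10:52 AM.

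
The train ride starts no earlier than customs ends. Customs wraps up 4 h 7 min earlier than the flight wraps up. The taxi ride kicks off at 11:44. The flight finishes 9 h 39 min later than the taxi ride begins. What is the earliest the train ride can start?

17:16

The flight ends at 11:44 + 579 min = 21:23.
Customs ends at 21:23 − 247 min = 17:16.
The train ride is bounded by customs, so the earliest it can start is 17:16.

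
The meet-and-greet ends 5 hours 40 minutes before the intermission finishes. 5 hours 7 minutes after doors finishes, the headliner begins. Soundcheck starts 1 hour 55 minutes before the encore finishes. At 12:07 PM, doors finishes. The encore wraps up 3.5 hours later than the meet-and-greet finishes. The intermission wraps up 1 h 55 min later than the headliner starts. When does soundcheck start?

3:04 PM

The headliner starts at 12:07 PM + 307 min = 5:14 PM.
The intermission ends at 5:14 PM + 115 min = 7:09 PM.
The meet-and-greet ends at 7:09 PM − 340 min = 1:29 PM.
The encore ends at 1:29 PM + 210 min = 4:59 PM.
Soundcheck starts at 4:59 PM − 115 min = 3:04 PM.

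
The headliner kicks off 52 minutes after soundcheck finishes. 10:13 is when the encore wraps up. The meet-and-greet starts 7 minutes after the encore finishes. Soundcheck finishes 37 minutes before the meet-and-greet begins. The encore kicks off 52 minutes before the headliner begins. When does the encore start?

The meet-and-greet starts at 10:13 + 7 min = 10:20.
Soundcheck ends at 10:20 − 37 min = 09:43.
The headliner starts at 09:43 + 52 min = 10:35.
The encore starts at 10:35 − 52 min = 09:43.

09:43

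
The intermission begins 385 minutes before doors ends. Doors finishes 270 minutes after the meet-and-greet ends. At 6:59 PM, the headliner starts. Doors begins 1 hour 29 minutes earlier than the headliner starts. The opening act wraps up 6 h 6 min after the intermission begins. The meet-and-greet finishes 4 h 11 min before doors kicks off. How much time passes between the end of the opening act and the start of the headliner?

Doors starts at 6:59 PM − 89 min = 5:30 PM.
The meet-and-greet ends at 5:30 PM − 251 min = 1:19 PM.
Doors ends at 1:19 PM + 270 min = 5:49 PM.
The intermission starts at 5:49 PM − 385 min = 11:24 AM.
The opening act ends at 11:24 AM + 366 min = 5:30 PM.
From 5:30 PM to 6:59 PM is 1 h 29 min.

1 h 29 min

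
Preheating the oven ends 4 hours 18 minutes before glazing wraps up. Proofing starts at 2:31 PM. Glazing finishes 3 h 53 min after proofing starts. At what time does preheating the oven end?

2:06 PM

Glazing ends at 2:31 PM + 233 min = 6:24 PM.
Preheating the oven ends at 6:24 PM − 258 min = 2:06 PM.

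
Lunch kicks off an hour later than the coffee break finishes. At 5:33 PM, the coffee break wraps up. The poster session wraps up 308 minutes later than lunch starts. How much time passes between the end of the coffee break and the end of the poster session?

Lunch starts at 5:33 PM + 60 min = 6:33 PM.
The poster session ends at 6:33 PM + 308 min = 11:41 PM.
From 5:33 PM to 11:41 PM is 6 hours 8 minutes.

6 hours 8 minutes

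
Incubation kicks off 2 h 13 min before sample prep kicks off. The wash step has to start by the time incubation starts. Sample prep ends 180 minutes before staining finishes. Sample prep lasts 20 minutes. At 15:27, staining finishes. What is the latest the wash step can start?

Sample prep ends at 15:27 − 180 min = 12:27.
Sample prep starts at 12:27 − 20 min = 12:07.
Incubation starts at 12:07 − 133 min = 09:54.
The wash step is bounded by incubation, so the latest it can start is 09:54.

09:54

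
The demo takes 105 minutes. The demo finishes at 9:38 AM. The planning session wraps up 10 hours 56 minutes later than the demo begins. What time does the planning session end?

The demo starts at 9:38 AM − 105 min = 7:53 AM.
The planning session ends at 7:53 AM + 656 min = 6:49 PM.

6:49 PM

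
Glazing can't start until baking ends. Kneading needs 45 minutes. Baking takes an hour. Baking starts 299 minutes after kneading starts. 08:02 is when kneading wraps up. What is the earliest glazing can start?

Kneading starts at 08:02 − 45 min = 07:17.
Baking starts at 07:17 + 299 min = 12:16.
Baking ends at 12:16 + 60 min = 13:16.
Glazing is bounded by baking, so the earliest it can start is 13:16.

13:16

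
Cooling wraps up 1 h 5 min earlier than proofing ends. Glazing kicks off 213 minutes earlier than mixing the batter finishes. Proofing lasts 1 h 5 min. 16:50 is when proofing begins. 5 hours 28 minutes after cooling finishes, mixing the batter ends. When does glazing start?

18:45

Proofing ends at 16:50 + 65 min = 17:55.
Cooling ends at 17:55 − 65 min = 16:50.
Mixing the batter ends at 16:50 + 328 min = 22:18.
Glazing starts at 22:18 − 213 min = 18:45.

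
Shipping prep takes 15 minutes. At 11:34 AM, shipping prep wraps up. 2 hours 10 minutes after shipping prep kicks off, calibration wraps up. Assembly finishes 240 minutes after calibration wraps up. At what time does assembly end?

Shipping prep starts at 11:34 AM − 15 min = 11:19 AM.
Calibration ends at 11:19 AM + 130 min = 1:29 PM.
Assembly ends at 1:29 PM + 240 min = 5:29 PM.

5:29 PM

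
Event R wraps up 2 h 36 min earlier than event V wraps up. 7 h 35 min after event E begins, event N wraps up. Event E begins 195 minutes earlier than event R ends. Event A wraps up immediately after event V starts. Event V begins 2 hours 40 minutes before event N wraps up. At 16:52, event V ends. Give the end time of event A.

15:56

Event R ends at 16:52 − 156 min = 14:16.
Event E starts at 14:16 − 195 min = 11:01.
Event N ends at 11:01 + 455 min = 18:36.
Event V starts at 18:36 − 160 min = 15:56.
So event A ends at 15:56.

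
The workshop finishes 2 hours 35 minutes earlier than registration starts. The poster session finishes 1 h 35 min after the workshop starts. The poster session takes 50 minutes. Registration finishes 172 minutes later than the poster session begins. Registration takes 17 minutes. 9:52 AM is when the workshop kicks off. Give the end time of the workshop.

10:37 AM

The poster session ends at 9:52 AM + 95 min = 11:27 AM.
The poster session starts at 11:27 AM − 50 min = 10:37 AM.
Registration ends at 10:37 AM + 172 min = 1:29 PM.
Registration starts at 1:29 PM − 17 min = 1:12 PM.
The workshop ends at 1:12 PM − 155 min = 10:37 AM.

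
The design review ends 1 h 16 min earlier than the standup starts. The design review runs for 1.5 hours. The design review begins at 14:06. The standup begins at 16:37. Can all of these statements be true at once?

The design review ends at 16:37 − 76 min = 15:21.
The design review starts at 15:21 − 90 min = 13:51.
But the design review is also said to start at 14:06 — a 15-minute conflict.

No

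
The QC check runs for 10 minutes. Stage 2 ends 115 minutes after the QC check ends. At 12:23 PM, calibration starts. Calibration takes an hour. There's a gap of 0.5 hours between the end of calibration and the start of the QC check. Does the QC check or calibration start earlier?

calibration

Calibration ends at 12:23 PM + 60 min = 1:23 PM.
The QC check starts at 1:23 PM + 30 min = 1:53 PM.
The QC check starts at 1:53 PM and calibration starts at 12:23 PM, so calibration is first.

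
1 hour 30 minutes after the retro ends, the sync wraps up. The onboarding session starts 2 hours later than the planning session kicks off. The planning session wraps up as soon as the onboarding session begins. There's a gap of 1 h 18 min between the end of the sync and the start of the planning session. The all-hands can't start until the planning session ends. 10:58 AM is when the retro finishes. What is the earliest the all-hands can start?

3:46 PM

The sync ends at 10:58 AM + 90 min = 12:28 PM.
The planning session starts at 12:28 PM + 78 min = 1:46 PM.
The onboarding session starts at 1:46 PM + 120 min = 3:46 PM.
So the planning session ends at 3:46 PM.
The all-hands is bounded by the planning session, so the earliest it can start is 3:46 PM.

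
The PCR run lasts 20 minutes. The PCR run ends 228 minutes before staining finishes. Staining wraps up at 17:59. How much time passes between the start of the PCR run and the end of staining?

The PCR run ends at 17:59 − 228 min = 14:11.
The PCR run starts at 14:11 − 20 min = 13:51.
From 13:51 to 17:59 is 4 h 8 min.

4 h 8 min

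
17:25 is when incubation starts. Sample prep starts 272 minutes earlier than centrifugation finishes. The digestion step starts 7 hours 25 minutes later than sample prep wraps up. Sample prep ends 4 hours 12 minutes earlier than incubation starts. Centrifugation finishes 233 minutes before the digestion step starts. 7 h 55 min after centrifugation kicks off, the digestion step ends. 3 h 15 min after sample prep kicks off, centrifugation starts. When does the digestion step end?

Sample prep ends at 17:25 − 252 min = 13:13.
The digestion step starts at 13:13 + 445 min = 20:38.
Centrifugation ends at 20:38 − 233 min = 16:45.
Sample prep starts at 16:45 − 272 min = 12:13.
Centrifugation starts at 12:13 + 195 min = 15:28.
The digestion step ends at 15:28 + 475 min = 23:23.

23:23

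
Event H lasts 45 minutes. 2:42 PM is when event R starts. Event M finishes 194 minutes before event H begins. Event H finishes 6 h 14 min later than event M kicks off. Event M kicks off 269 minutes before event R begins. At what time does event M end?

12:28 PM

Event M starts at 2:42 PM − 269 min = 10:13 AM.
Event H ends at 10:13 AM + 374 min = 4:27 PM.
Event H starts at 4:27 PM − 45 min = 3:42 PM.
Event M ends at 3:42 PM − 194 min = 12:28 PM.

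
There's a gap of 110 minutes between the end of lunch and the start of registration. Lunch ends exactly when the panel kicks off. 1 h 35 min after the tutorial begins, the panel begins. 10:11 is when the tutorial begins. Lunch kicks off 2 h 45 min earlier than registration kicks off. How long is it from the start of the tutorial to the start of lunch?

40 minutes

The panel starts at 10:11 + 95 min = 11:46.
So lunch ends at 11:46.
Registration starts at 11:46 + 110 min = 13:36.
Lunch starts at 13:36 − 165 min = 10:51.
From 10:11 to 10:51 is 40 minutes.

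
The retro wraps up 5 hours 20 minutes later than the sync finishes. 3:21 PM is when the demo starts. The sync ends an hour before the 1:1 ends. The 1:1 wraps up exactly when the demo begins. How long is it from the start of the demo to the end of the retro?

The 1:1 ends at 3:21 PM.
The sync ends at 3:21 PM − 60 min = 2:21 PM.
The retro ends at 2:21 PM + 320 min = 7:41 PM.
From 3:21 PM to 7:41 PM is 260 minutes.

260 minutes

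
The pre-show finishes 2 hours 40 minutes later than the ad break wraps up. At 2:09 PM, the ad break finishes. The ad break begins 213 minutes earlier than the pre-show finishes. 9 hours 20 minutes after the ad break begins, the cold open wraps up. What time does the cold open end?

10:36 PM

The pre-show ends at 2:09 PM + 160 min = 4:49 PM.
The ad break starts at 4:49 PM − 213 min = 1:16 PM.
The cold open ends at 1:16 PM + 560 min = 10:36 PM.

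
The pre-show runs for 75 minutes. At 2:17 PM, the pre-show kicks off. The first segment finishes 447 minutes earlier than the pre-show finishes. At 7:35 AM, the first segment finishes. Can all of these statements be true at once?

The pre-show ends at 2:17 PM + 75 min = 3:32 PM.
The first segment ends at 3:32 PM − 447 min = 8:05 AM.
But the first segment is also said to end at 7:35 AM — a 30-minute conflict.

No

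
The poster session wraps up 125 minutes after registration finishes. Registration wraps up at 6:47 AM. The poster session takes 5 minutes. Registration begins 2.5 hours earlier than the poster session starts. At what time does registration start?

The poster session ends at 6:47 AM + 125 min = 8:52 AM.
The poster session starts at 8:52 AM − 5 min = 8:47 AM.
Registration starts at 8:47 AM − 150 min = 6:17 AM.

6:17 AM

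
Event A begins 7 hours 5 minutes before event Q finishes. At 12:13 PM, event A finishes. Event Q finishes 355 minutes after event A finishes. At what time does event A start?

Event Q ends at 12:13 PM + 355 min = 6:08 PM.
Event A starts at 6:08 PM − 425 min = 11:03 AM.

11:03 AM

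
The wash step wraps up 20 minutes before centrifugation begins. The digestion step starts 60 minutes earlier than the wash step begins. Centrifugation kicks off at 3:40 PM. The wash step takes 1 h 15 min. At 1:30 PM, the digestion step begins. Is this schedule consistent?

No

The wash step ends at 3:40 PM − 20 min = 3:20 PM.
The wash step starts at 3:20 PM − 75 min = 2:05 PM.
The digestion step starts at 2:05 PM − 60 min = 1:05 PM.
But the digestion step is also said to start at 1:30 PM — a 25-minute conflict.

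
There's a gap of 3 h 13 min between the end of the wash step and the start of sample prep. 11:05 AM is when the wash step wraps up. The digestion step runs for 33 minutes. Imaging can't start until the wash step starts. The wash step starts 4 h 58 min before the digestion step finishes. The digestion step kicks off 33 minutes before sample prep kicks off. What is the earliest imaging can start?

Sample prep starts at 11:05 AM + 193 min = 2:18 PM.
The digestion step starts at 2:18 PM − 33 min = 1:45 PM.
The digestion step ends at 1:45 PM + 33 min = 2:18 PM.
The wash step starts at 2:18 PM − 298 min = 9:20 AM.
Imaging is bounded by the wash step, so the earliest it can start is 9:20 AM.

9:20 AM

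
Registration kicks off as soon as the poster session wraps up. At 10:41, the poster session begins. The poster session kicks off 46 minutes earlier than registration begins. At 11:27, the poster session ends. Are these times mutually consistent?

Yes

Registration starts at 11:27.
The poster session starts at 11:27 − 46 min = 10:41.
That matches the stated 10:41, so the schedule is consistent.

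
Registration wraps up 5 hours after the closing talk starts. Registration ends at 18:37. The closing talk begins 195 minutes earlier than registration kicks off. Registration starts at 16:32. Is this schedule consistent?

No

The closing talk starts at 16:32 − 195 min = 13:17.
Registration ends at 13:17 + 300 min = 18:17.
But registration is also said to end at 18:37 — a 20-minute conflict.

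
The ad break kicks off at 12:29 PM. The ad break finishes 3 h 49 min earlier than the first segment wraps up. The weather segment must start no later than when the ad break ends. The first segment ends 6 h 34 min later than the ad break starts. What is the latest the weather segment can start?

The first segment ends at 12:29 PM + 394 min = 7:03 PM.
The ad break ends at 7:03 PM − 229 min = 3:14 PM.
The weather segment is bounded by the ad break, so the latest it can start is 3:14 PM.

3:14 PM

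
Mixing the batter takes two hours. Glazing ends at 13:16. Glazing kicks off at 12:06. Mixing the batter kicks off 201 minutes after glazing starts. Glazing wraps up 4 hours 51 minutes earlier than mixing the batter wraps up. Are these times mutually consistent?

No

Mixing the batter starts at 12:06 + 201 min = 15:27.
Mixing the batter ends at 15:27 + 120 min = 17:27.
Glazing ends at 17:27 − 291 min = 12:36.
But glazing is also said to end at 13:16 — a 40-minute conflict.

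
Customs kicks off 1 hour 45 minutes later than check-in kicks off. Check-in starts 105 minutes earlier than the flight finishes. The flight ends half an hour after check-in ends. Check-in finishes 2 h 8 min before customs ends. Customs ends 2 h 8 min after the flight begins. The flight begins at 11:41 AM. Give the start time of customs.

Customs ends at 11:41 AM + 128 min = 1:49 PM.
Check-in ends at 1:49 PM − 128 min = 11:41 AM.
The flight ends at 11:41 AM + 30 min = 12:11 PM.
Check-in starts at 12:11 PM − 105 min = 10:26 AM.
Customs starts at 10:26 AM + 105 min = 12:11 PM.

12:11 PM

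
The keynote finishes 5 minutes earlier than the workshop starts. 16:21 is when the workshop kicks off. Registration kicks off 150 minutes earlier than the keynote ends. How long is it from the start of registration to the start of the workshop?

155 minutes

The keynote ends at 16:21 − 5 min = 16:16.
Registration starts at 16:16 − 150 min = 13:46.
From 13:46 to 16:21 is 155 minutes.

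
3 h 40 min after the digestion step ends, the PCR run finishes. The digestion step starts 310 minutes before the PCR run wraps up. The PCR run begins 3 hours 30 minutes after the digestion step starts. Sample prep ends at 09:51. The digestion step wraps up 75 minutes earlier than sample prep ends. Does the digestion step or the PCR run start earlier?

the digestion step

The digestion step ends at 09:51 − 75 min = 08:36.
The PCR run ends at 08:36 + 220 min = 12:16.
The digestion step starts at 12:16 − 310 min = 07:06.
The PCR run starts at 07:06 + 210 min = 10:36.
The digestion step starts at 07:06 and the PCR run starts at 10:36, so the digestion step is first.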